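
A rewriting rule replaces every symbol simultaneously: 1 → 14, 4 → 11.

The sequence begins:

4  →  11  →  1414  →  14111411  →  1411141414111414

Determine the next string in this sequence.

14111414141114111411141414111411

φ(1411141414111414) expands symbol-by-symbol to 14 11 14 14 14 11 14 11 14 11 14 14 14 11 14 11; joining the 16 pieces gives the next term.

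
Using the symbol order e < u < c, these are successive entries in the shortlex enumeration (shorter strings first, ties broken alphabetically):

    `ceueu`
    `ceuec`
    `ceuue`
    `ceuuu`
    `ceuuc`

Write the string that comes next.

ceuce

The successor of ceuuc increments the rightmost position that isn't already c and resets every position after it to e.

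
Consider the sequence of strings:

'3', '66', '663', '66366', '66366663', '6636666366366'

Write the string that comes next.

663666636636666366663

From term 3 onward, concatenate the last term with the second-to-last: 66·3 = 663, 663·66 = 66366, …
So term 7 is 6636666366366·66366663.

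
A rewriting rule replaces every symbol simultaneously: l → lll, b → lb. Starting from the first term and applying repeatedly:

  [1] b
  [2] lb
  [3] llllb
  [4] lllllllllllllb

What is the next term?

Replace each of the 14 characters of lllllllllllllb in place — lll lll lll lll lll lll lll lll lll lll lll lll lll lb — and concatenate.

llllllllllllllllllllllllllllllllllllllllb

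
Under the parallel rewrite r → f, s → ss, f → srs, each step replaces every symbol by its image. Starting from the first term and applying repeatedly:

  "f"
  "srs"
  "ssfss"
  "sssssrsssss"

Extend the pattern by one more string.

Expanding sssssrsssss: s→ss, s→ss, s→ss, s→ss, s→ss, r→f, s→ss, s→ss, s→ss, s→ss, s→ss. Concatenated: ss ss ss ss ss f ss ss ss ss ss.

ssssssssssfssssssssss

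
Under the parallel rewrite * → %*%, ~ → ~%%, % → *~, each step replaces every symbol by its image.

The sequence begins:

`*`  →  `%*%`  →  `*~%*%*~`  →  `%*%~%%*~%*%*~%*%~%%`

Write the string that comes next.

*~%*%*~~%%*~*~%*%~%%*~%*%*~%*%~%%*~%*%*~~%%*~*~

Replace each of the 19 characters of %*%~%%*~%*%*~%*%~%% in place — *~ %*% *~ ~%% *~ *~ %*% ~%% *~ %*% *~ %*% ~%% *~ %*% *~ ~%% *~ *~ — and concatenate.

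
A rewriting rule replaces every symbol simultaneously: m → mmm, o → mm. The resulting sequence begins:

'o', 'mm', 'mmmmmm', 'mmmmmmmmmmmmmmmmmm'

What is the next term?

Applying the rule to each of the 18 symbols of mmmmmmmmmmmmmmmmmm gives the pieces mmm mmm mmm mmm mmm mmm mmm mmm mmm mmm mmm mmm mmm mmm mmm mmm mmm mmm, which concatenate to the answer.

mmmmmmmmmmmmmmmmmmmmmmmmmmmmmmmmmmmmmmmmmmmmmmmmmmmmmm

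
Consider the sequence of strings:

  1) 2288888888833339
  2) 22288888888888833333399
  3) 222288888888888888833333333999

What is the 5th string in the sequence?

Each string has the form 2^{n} 8^{3n+3} 3^{2n} 9^{n-1}, where the shown terms are n = 2, 3, 4.
Setting n = 6 gives 6, 21, 12, 5 characters in each block.

22222288888888888888888888833333333333399999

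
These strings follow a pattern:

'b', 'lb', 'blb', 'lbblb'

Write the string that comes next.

Each term (from the third on) is the two preceding terms concatenated in order: term 3 = b·lb = blb.
The next term joins blb and lbblb.

blblbblb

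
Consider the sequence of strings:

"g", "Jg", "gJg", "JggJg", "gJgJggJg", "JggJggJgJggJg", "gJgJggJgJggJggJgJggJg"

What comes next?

Each term (from the third on) is the two preceding terms concatenated in order: term 3 = g·Jg = gJg.
So term 8 is JggJggJgJggJg·gJgJggJgJggJggJgJggJg.

JggJggJgJggJggJgJggJgJggJggJgJggJg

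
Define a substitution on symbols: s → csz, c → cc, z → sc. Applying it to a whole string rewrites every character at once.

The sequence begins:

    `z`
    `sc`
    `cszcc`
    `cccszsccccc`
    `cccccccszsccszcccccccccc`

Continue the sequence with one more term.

φ(cccccccszsccszcccccccccc) expands symbol-by-symbol to cc cc cc cc cc cc cc csz sc csz cc cc csz sc cc cc cc cc cc cc cc cc cc cc; joining the 24 pieces gives the next term.

cccccccccccccccszsccszcccccszsccccccccccccccccccccc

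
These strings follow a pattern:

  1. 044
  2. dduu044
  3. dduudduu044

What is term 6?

Each term is the previous one with dduu prepended.
From dduudduu044, 3 further steps: dduudduu044 → dduudduudduu044 → dduudduudduudduu044 → (answer).

dduudduudduudduudduu044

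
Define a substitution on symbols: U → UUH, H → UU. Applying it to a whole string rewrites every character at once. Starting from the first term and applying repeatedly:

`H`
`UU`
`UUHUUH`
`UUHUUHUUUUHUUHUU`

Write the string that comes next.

Applying the rule to each of the 16 symbols of UUHUUHUUUUHUUHUU gives the pieces UUH UUH UU UUH UUH UU UUH UUH UUH UUH UU UUH UUH UU UUH UUH, which concatenate to the answer.

UUHUUHUUUUHUUHUUUUHUUHUUHUUHUUUUHUUHUUUUHUUH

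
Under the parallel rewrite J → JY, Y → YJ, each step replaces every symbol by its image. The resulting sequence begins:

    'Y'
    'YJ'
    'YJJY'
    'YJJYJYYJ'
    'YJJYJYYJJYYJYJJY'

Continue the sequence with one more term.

YJJYJYYJJYYJYJJYJYYJYJJYYJJYJYYJ

φ(YJJYJYYJJYYJYJJY) expands symbol-by-symbol to YJ JY JY YJ JY YJ YJ JY JY YJ YJ JY YJ JY JY YJ; joining the 16 pieces gives the next term.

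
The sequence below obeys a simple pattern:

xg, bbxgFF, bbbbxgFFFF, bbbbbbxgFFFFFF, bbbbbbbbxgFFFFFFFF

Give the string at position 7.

bbbbbbbbbbbbxgFFFFFFFFFFFF

Every step adds bb to the front and FF to the end of the previous string.
From bbbbbbbbxgFFFFFFFF, 2 further steps: bbbbbbbbxgFFFFFFFF → bbbbbbbbbbxgFFFFFFFFFF → (answer).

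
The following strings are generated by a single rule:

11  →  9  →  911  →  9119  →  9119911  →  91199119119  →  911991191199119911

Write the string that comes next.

Each term (from the third on) is the previous term followed by the one before it: term 3 = 9·11 = 911.
The next term joins 911991191199119911 and 91199119119.

91199119119911991191199119119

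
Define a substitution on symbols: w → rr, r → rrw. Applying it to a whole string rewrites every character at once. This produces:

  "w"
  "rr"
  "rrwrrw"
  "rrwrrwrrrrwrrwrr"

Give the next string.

Replace each of the 16 characters of rrwrrwrrrrwrrwrr in place — rrw rrw rr rrw rrw rr rrw rrw rrw rrw rr rrw rrw rr rrw rrw — and concatenate.

rrwrrwrrrrwrrwrrrrwrrwrrwrrwrrrrwrrwrrrrwrrw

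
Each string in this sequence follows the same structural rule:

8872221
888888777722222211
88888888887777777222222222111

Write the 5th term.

Reading off run lengths: 8 runs 2, 6, 10; 7 runs 1, 4, 7; 2 runs 3, 6, 9; 1 runs 1, 2, 3 — each is linear in n (n = 1, 2, …).
For term 5, n = 5, so the run lengths are 18, 13, 15, 5.

888888888888888888777777777777722222222222222211111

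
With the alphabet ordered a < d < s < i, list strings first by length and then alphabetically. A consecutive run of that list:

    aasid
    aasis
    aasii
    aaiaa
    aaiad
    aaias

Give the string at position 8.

aaida

Advancing 2 positions from aaias through aaias → aaiai reaches term 8.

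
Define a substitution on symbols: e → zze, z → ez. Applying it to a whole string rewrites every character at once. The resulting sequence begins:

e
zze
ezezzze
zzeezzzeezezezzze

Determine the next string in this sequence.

Rewriting the 17 symbols of zzeezzzeezezezzze one by one yields ez ez zze zze ez ez ez zze zze ez zze ez zze ez ez ez zze; concatenated:

ezezzzezzeezezezzzezzeezzzeezzzeezezezzze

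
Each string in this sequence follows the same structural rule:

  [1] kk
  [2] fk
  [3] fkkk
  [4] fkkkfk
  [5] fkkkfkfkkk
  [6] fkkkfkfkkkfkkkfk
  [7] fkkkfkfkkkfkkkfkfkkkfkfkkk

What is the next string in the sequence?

fkkkfkfkkkfkkkfkfkkkfkfkkkfkkkfkfkkkfkkkfk

Each term (from the third on) is the previous term followed by the one before it: term 3 = fk·kk = fkkk.
So term 8 is fkkkfkfkkkfkkkfkfkkkfkfkkk·fkkkfkfkkkfkkkfk.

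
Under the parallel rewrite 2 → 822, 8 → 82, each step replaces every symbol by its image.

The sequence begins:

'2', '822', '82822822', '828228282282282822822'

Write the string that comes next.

φ(828228282282282822822) expands symbol-by-symbol to 82 822 82 822 822 82 822 82 822 822 82 822 822 82 822 82 822 822 82 822 822; joining the 21 pieces gives the next term.

8282282822822828228282282282822822828228282282282822822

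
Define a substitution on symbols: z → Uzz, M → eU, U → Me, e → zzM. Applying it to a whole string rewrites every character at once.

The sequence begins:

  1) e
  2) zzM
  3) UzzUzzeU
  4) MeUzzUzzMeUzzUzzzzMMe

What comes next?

Replace each of the 21 characters of MeUzzUzzMeUzzUzzzzMMe in place — eU zzM Me Uzz Uzz Me Uzz Uzz eU zzM Me Uzz Uzz Me Uzz Uzz Uzz Uzz eU eU zzM — and concatenate.

eUzzMMeUzzUzzMeUzzUzzeUzzMMeUzzUzzMeUzzUzzUzzUzzeUeUzzM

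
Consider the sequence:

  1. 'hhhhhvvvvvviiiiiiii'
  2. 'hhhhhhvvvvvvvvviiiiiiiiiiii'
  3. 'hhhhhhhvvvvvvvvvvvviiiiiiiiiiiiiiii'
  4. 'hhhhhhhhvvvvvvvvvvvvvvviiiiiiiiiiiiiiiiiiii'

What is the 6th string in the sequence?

Term n consists of n+3 h's, followed by 3n v's, followed by 4n i's, where the shown terms are n = 2, 3, 4, 5.
Setting n = 7 gives 10, 21, 28 characters in each block.

hhhhhhhhhhvvvvvvvvvvvvvvvvvvvvviiiiiiiiiiiiiiiiiiiiiiiiiiii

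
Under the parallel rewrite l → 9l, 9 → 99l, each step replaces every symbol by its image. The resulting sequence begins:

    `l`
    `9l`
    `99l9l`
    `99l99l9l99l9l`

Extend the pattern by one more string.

Replace each of the 13 characters of 99l99l9l99l9l in place — 99l 99l 9l 99l 99l 9l 99l 9l 99l 99l 9l 99l 9l — and concatenate.

99l99l9l99l99l9l99l9l99l99l9l99l9l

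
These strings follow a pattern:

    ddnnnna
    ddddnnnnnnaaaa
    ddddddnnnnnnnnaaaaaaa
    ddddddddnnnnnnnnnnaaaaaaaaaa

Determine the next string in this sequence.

Term n consists of 2n d's, followed by 2n+2 n's, followed by 3n-2 a's (n = 1, 2, …).
Setting n = 5 gives 10, 12, 13 characters in each block.

ddddddddddnnnnnnnnnnnnaaaaaaaaaaaaa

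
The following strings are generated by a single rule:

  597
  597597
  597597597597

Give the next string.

597597597597597597597597

s(k+1) = s(k)·s(k) — each term doubles the last.
One more doubling of 597597597597 gives the answer.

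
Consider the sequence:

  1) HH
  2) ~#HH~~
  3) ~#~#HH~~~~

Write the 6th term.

Each term wraps the previous one in ~# on the left and ~~ on the right.
From ~#~#HH~~~~, 3 further steps: ~#~#HH~~~~ → ~#~#~#HH~~~~~~ → ~#~#~#~#HH~~~~~~~~ → (answer).

~#~#~#~#~#HH~~~~~~~~~~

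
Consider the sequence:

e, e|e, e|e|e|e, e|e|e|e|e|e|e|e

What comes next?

Every step duplicates the string with '|' between the halves.
So the next term is two copies of e|e|e|e|e|e|e|e with '|' between the halves.

e|e|e|e|e|e|e|e|e|e|e|e|e|e|e|e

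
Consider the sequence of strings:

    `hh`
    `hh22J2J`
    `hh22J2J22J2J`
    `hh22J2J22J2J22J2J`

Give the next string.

The strings grow by a fixed suffix 22J2J each time.
Applying this once more to hh22J2J22J2J22J2J:

hh22J2J22J2J22J2J22J2J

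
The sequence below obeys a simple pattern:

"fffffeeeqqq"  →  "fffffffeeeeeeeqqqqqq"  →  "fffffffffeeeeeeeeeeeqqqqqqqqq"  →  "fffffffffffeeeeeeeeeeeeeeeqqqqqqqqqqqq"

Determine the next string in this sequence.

fffffffffffffeeeeeeeeeeeeeeeeeeeqqqqqqqqqqqqqqq

Term n consists of 2n+3 f's, followed by 4n-1 e's, followed by 3n q's (n = 1, 2, …).
Setting n = 5 gives 13, 19, 15 characters in each block.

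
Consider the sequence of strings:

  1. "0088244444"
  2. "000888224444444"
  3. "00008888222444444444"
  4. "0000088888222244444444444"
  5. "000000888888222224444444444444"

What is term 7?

0000000088888888222222244444444444444444

The n-th term is n 0's then n 8's then n-1 2's then 2n+1 4's, where the shown terms are n = 2, 3, 4, 5, 6.
For term 7, n = 8, so the run lengths are 8, 8, 7, 17.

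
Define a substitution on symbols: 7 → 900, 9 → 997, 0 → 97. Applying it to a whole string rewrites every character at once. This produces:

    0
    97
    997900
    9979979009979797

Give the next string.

φ(9979979009979797) expands symbol-by-symbol to 997 997 900 997 997 900 997 97 97 997 997 900 997 900 997 900; joining the 16 pieces gives the next term.

9979979009979979009979797997997900997900997900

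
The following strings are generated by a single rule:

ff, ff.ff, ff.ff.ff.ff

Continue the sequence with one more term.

ff.ff.ff.ff.ff.ff.ff.ff

Each string is two copies of the previous one joined by '.'.
One more doubling of ff.ff.ff.ff gives the answer.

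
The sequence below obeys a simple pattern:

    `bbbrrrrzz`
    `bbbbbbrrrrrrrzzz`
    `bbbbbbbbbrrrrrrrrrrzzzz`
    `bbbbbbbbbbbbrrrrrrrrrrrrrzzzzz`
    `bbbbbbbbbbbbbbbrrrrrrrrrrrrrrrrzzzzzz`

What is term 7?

Reading off run lengths: b runs 3, 6, 9, 12, 15; r runs 4, 7, 10, 13, 16; z runs 2, 3, 4, 5, 6 — each is linear in n (n = 1, 2, …).
Setting n = 7 gives 21, 22, 8 characters in each block.

bbbbbbbbbbbbbbbbbbbbbrrrrrrrrrrrrrrrrrrrrrrzzzzzzzz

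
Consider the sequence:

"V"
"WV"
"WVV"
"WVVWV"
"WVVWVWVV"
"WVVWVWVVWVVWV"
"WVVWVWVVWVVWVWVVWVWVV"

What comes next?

From term 3 onward, concatenate the last term with the second-to-last: WV·V = WVV, WVV·WV = WVVWV, …
Continuing: WVVWVWVVWVVWVWVVWVWVV · WVVWVWVVWVVWV gives term 8.

WVVWVWVVWVVWVWVVWVWVVWVVWVWVVWVVWV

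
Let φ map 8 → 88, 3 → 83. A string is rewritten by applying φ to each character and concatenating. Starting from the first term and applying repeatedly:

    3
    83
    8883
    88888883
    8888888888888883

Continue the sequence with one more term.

88888888888888888888888888888883

Replace each of the 16 characters of 8888888888888883 in place — 88 88 88 88 88 88 88 88 88 88 88 88 88 88 88 83 — and concatenate.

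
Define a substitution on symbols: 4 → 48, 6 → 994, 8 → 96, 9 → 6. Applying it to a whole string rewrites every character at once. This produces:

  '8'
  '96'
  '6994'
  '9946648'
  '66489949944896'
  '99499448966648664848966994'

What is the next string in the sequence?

664866484896699499499448969949944896489669949946648

Applying the rule to each of the 26 symbols of 99499448966648664848966994 gives the pieces 6 6 48 6 6 48 48 96 6 994 994 994 48 96 994 994 48 96 48 96 6 994 994 6 6 48, which concatenate to the answer.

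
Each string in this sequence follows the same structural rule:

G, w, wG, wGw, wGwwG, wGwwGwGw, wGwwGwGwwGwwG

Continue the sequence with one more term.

Each term (from the third on) is the previous term followed by the one before it: term 3 = w·G = wG.
So term 8 is wGwwGwGwwGwwG·wGwwGwGw.

wGwwGwGwwGwwGwGwwGwGw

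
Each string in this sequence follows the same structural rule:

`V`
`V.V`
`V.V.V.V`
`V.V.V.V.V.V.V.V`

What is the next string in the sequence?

Each string is two copies of the previous one joined by '.'.
Doubling V.V.V.V.V.V.V.V with '.' between the halves:

V.V.V.V.V.V.V.V.V.V.V.V.V.V.V.V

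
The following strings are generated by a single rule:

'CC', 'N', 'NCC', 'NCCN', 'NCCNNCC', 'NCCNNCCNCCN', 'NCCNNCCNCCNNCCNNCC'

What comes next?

Each term (from the third on) is the previous term followed by the one before it: term 3 = N·CC = NCC.
Continuing: NCCNNCCNCCNNCCNNCC · NCCNNCCNCCN gives term 8.

NCCNNCCNCCNNCCNNCCNCCNNCCNCCN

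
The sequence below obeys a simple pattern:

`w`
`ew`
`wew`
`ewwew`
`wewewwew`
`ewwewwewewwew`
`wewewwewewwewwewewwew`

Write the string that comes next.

ewwewwewewwewwewewwewewwewwewewwew

This is a Fibonacci-style word recurrence s(k) = s(k−2)·s(k−1): e.g. w·ew = wew.
Continuing: ewwewwewewwew · wewewwewewwewwewewwew gives term 8.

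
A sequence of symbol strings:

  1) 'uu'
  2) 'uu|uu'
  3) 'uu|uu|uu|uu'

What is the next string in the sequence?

uu|uu|uu|uu|uu|uu|uu|uu

Each string is two copies of the previous one joined by '|'.
So the next term is two copies of uu|uu|uu|uu with '|' between the halves.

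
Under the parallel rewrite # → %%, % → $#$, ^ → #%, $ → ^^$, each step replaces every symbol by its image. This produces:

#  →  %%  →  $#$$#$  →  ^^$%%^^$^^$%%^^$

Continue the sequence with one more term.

Applying the rule to each of the 16 symbols of ^^$%%^^$^^$%%^^$ gives the pieces #% #% ^^$ $#$ $#$ #% #% ^^$ #% #% ^^$ $#$ $#$ #% #% ^^$, which concatenate to the answer.

#%#%^^$$#$$#$#%#%^^$#%#%^^$$#$$#$#%#%^^$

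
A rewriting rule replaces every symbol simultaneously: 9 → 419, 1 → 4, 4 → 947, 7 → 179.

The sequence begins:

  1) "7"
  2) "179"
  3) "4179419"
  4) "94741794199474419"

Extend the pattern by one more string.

419947179947417941994744194199471799479474419

Replace each of the 17 characters of 94741794199474419 in place — 419 947 179 947 4 179 419 947 4 419 419 947 179 947 947 4 419 — and concatenate.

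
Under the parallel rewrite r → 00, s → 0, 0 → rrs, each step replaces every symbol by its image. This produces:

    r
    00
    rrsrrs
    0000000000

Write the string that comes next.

Expanding 0000000000: 0→rrs, 0→rrs, 0→rrs, 0→rrs, 0→rrs, 0→rrs, 0→rrs, 0→rrs, 0→rrs, 0→rrs. Concatenated: rrs rrs rrs rrs rrs rrs rrs rrs rrs rrs.

rrsrrsrrsrrsrrsrrsrrsrrsrrsrrs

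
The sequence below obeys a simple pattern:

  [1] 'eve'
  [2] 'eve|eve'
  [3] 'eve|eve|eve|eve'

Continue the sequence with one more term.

eve|eve|eve|eve|eve|eve|eve|eve

Each string is two copies of the previous one joined by '|'.
One more doubling of eve|eve|eve|eve gives the answer.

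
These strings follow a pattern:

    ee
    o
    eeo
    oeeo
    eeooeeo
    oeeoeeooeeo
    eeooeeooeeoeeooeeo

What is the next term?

Each term (from the third on) is the two preceding terms concatenated in order: term 3 = ee·o = eeo.
Continuing: oeeoeeooeeo · eeooeeooeeoeeooeeo gives term 8.

oeeoeeooeeoeeooeeooeeoeeooeeo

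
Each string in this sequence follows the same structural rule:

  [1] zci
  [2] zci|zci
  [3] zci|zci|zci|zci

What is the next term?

s(k+1) = s(k)·|·s(k) — each term doubles the last with '|' between the halves.
One more doubling of zci|zci|zci|zci gives the answer.

zci|zci|zci|zci|zci|zci|zci|zci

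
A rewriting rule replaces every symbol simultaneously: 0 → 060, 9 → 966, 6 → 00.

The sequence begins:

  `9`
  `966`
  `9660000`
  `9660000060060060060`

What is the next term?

966000006006006006006000060060000600600006006000060

Applying the rule to each of the 19 symbols of 9660000060060060060 gives the pieces 966 00 00 060 060 060 060 060 00 060 060 00 060 060 00 060 060 00 060, which concatenate to the answer.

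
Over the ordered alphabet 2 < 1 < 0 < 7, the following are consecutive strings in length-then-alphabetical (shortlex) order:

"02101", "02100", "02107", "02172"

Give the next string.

Find the rightmost character of 02172 below 7, bump it to the next letter, and reset everything to its right to 2.

02171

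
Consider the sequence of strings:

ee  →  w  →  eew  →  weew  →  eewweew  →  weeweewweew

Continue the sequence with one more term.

eewweewweeweewweew

Each term (from the third on) is the two preceding terms concatenated in order: term 3 = ee·w = eew.
Continuing: eewweew · weeweewweew gives term 7.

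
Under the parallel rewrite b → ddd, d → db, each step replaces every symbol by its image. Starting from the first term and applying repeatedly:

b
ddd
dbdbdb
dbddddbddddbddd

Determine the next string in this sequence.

dbddddbdbdbdbddddbdbdbdbddddbdbdb

φ(dbddddbddddbddd) expands symbol-by-symbol to db ddd db db db db ddd db db db db ddd db db db; joining the 15 pieces gives the next term.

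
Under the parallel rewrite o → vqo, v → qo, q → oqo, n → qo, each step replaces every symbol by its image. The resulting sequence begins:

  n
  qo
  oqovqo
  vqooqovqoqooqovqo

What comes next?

qooqovqovqooqovqoqooqovqooqovqovqooqovqoqooqovqo

φ(vqooqovqoqooqovqo) expands symbol-by-symbol to qo oqo vqo vqo oqo vqo qo oqo vqo oqo vqo vqo oqo vqo qo oqo vqo; joining the 17 pieces gives the next term.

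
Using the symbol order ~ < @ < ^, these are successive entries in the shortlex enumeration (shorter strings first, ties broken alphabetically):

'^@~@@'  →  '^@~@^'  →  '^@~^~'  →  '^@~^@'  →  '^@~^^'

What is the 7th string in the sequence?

^@@~@

Continuing the enumeration 2 steps past ^@~^^: ^@~^^ → ^@@~~ → (answer).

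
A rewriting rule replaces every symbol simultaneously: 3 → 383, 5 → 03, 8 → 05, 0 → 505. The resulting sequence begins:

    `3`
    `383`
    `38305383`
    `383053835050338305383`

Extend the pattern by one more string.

Rewriting the 21 symbols of 383053835050338305383 one by one yields 383 05 383 505 03 383 05 383 03 505 03 505 383 383 05 383 505 03 383 05 383; concatenated:

3830538350503383053830350503505383383053835050338305383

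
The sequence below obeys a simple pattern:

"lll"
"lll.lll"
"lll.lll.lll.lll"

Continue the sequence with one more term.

Every step duplicates the string with '.' between the halves.
One more doubling of lll.lll.lll.lll gives the answer.

lll.lll.lll.lll.lll.lll.lll.lll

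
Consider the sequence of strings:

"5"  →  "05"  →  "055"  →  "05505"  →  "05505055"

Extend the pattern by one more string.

0550505505505

From term 3 onward, concatenate the last term with the second-to-last: 05·5 = 055, 055·05 = 05505, …
Continuing: 05505055 · 05505 gives term 6.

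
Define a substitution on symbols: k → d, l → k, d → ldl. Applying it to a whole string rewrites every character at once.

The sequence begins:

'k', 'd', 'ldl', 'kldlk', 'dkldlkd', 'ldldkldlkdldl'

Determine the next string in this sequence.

φ(ldldkldlkdldl) expands symbol-by-symbol to k ldl k ldl d k ldl k d ldl k ldl k; joining the 13 pieces gives the next term.

kldlkldldkldlkdldlkldlk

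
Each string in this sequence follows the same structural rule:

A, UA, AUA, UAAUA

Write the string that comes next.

AUAUAAUA

From term 3 onward, concatenate the second-to-last term with the last: A·UA = AUA, UA·AUA = UAAUA, …
The next term joins AUA and UAAUA.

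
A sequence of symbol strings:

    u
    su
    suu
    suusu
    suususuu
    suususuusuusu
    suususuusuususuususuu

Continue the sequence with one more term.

From term 3 onward, concatenate the last term with the second-to-last: su·u = suu, suu·su = suusu, …
Continuing: suususuusuususuususuu · suususuusuusu gives term 8.

suususuusuususuususuusuususuusuusu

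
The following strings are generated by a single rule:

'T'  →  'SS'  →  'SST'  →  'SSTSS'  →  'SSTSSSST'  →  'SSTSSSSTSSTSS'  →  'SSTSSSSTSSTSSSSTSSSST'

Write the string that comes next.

Each term (from the third on) is the previous term followed by the one before it: term 3 = SS·T = SST.
Continuing: SSTSSSSTSSTSSSSTSSSST · SSTSSSSTSSTSS gives term 8.

SSTSSSSTSSTSSSSTSSSSTSSTSSSSTSSTSS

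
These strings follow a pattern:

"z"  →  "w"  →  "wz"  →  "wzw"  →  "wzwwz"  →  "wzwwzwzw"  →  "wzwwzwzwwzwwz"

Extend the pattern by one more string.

This is a Fibonacci-style word recurrence s(k) = s(k−1)·s(k−2): e.g. w·z = wz.
Continuing: wzwwzwzwwzwwz · wzwwzwzw gives term 8.

wzwwzwzwwzwwzwzwwzwzw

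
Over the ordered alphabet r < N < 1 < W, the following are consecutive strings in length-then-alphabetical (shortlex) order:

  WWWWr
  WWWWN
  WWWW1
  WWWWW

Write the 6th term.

rrrrrN

Continuing the enumeration 2 steps past WWWWW: WWWWW → rrrrrr → (answer).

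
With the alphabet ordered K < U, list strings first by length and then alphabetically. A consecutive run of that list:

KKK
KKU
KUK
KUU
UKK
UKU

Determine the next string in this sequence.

Find the rightmost character of UKU below U, bump it to the next letter, and reset everything to its right to K.

UUK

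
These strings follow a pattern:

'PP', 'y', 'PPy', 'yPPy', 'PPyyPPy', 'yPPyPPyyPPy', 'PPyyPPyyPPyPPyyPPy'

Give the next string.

This is a Fibonacci-style word recurrence s(k) = s(k−2)·s(k−1): e.g. PP·y = PPy.
So term 8 is yPPyPPyyPPy·PPyyPPyyPPyPPyyPPy.

yPPyPPyyPPyPPyyPPyyPPyPPyyPPy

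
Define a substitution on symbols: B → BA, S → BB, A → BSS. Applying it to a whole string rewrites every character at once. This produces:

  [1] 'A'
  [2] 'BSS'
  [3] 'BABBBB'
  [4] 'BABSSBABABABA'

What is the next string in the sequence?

BABSSBABBBBBABSSBABSSBABSSBABSS

φ(BABSSBABABABA) expands symbol-by-symbol to BA BSS BA BB BB BA BSS BA BSS BA BSS BA BSS; joining the 13 pieces gives the next term.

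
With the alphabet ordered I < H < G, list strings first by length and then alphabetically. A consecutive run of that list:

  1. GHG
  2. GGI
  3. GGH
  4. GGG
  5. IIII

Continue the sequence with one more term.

IIIH

Treat IIII as a base-3 numeral over the given alphabet and add one, carrying through any trailing G's.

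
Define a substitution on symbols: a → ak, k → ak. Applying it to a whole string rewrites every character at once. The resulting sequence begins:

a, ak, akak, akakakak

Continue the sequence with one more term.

akakakakakakakak

Rewriting each symbol of akakakak: a→ak, k→ak, a→ak, k→ak, a→ak, k→ak, a→ak, k→ak, which concatenates to ak ak ak ak ak ak ak ak.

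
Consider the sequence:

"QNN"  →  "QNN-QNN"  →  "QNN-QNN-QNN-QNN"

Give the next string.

Every step duplicates the string with '-' between the halves.
So the next term is two copies of QNN-QNN-QNN-QNN with '-' between the halves.

QNN-QNN-QNN-QNN-QNN-QNN-QNN-QNN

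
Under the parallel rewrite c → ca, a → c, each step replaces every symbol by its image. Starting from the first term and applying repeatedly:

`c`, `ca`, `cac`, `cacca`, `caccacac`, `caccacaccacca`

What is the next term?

Rewriting the 13 symbols of caccacaccacca one by one yields ca c ca ca c ca c ca ca c ca ca c; concatenated:

caccacaccaccacaccacac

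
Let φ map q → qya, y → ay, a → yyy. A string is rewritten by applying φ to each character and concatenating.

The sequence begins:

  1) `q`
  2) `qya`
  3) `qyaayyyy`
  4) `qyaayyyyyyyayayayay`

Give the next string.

Applying the rule to each of the 19 symbols of qyaayyyyyyyayayayay gives the pieces qya ay yyy yyy ay ay ay ay ay ay ay yyy ay yyy ay yyy ay yyy ay, which concatenate to the answer.

qyaayyyyyyyayayayayayayayyyyayyyyayyyyayyyyay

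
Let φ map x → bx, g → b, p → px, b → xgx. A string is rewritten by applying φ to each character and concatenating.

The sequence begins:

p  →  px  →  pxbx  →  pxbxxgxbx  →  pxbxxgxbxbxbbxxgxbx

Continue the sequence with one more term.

pxbxxgxbxbxbbxxgxbxxgxbxxgxxgxbxbxbbxxgxbx

φ(pxbxxgxbxbxbbxxgxbx) expands symbol-by-symbol to px bx xgx bx bx b bx xgx bx xgx bx xgx xgx bx bx b bx xgx bx; joining the 19 pieces gives the next term.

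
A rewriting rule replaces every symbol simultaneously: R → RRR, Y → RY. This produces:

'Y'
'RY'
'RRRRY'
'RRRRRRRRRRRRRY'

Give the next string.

RRRRRRRRRRRRRRRRRRRRRRRRRRRRRRRRRRRRRRRRY

Applying the rule to each of the 14 symbols of RRRRRRRRRRRRRY gives the pieces RRR RRR RRR RRR RRR RRR RRR RRR RRR RRR RRR RRR RRR RY, which concatenate to the answer.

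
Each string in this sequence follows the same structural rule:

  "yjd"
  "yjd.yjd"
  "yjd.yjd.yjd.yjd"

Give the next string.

Each string is two copies of the previous one joined by '.'.
Doubling yjd.yjd.yjd.yjd with '.' between the halves:

yjd.yjd.yjd.yjd.yjd.yjd.yjd.yjd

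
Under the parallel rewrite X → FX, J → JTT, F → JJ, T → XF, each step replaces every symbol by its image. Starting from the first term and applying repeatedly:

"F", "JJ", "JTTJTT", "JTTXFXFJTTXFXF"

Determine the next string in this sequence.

JTTXFXFFXJJFXJJJTTXFXFFXJJFXJJ

φ(JTTXFXFJTTXFXF) expands symbol-by-symbol to JTT XF XF FX JJ FX JJ JTT XF XF FX JJ FX JJ; joining the 14 pieces gives the next term.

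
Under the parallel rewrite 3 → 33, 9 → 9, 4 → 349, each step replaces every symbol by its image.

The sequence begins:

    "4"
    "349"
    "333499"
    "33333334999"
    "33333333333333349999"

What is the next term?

Rewriting the 20 symbols of 33333333333333349999 one by one yields 33 33 33 33 33 33 33 33 33 33 33 33 33 33 33 349 9 9 9 9; concatenated:

3333333333333333333333333333333499999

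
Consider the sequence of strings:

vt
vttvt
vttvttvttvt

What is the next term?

Each string is two copies of the previous one joined by 't'.
One more doubling of vttvttvttvt gives the answer.

vttvttvttvttvttvttvttvt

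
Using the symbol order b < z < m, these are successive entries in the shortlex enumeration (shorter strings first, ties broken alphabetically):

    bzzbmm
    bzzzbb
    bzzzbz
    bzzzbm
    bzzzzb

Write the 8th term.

bzzzmb

Continuing the enumeration 3 steps past bzzzzb: bzzzzb → bzzzzz → bzzzzm → (answer).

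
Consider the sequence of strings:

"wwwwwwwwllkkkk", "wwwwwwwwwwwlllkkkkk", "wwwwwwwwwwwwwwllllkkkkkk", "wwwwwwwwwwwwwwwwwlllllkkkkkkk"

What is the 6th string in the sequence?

Term n consists of 3n+2 w's, followed by n l's, followed by n+2 k's, where the shown terms are n = 2, 3, 4, 5.
Setting n = 7 gives 23, 7, 9 characters in each block.

wwwwwwwwwwwwwwwwwwwwwwwlllllllkkkkkkkkk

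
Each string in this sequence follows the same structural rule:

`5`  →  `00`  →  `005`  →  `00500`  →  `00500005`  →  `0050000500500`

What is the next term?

005000050050000500005

This is a Fibonacci-style word recurrence s(k) = s(k−1)·s(k−2): e.g. 00·5 = 005.
Continuing: 0050000500500 · 00500005 gives term 7.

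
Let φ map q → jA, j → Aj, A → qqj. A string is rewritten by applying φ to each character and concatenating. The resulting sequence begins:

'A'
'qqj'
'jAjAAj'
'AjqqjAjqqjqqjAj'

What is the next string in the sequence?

qqjAjjAjAAjqqjAjjAjAAjjAjAAjqqjAj

Applying the rule to each of the 15 symbols of AjqqjAjqqjqqjAj gives the pieces qqj Aj jA jA Aj qqj Aj jA jA Aj jA jA Aj qqj Aj, which concatenate to the answer.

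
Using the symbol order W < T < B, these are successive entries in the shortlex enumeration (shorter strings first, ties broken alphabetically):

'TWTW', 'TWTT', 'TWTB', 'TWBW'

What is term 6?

TWBB

Advancing 2 positions from TWBW through TWBW → TWBT reaches term 6.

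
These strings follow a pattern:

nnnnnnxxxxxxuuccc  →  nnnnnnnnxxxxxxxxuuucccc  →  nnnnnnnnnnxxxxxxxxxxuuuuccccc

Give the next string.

The n-th term is 2n n's then 2n x's then n-1 u's then n c's, where the shown terms are n = 3, 4, 5.
At n = 6 the blocks have lengths 12, 12, 5, 6.

nnnnnnnnnnnnxxxxxxxxxxxxuuuuucccccc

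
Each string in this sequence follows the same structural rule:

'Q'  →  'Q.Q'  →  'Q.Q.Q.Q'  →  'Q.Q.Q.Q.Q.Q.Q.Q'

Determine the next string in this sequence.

Every step duplicates the string with '.' between the halves.
Doubling Q.Q.Q.Q.Q.Q.Q.Q with '.' between the halves:

Q.Q.Q.Q.Q.Q.Q.Q.Q.Q.Q.Q.Q.Q.Q.Q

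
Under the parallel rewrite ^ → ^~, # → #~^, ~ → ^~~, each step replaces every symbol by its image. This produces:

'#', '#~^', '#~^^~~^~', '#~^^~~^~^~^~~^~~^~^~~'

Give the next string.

φ(#~^^~~^~^~^~~^~~^~^~~) expands symbol-by-symbol to #~^ ^~~ ^~ ^~ ^~~ ^~~ ^~ ^~~ ^~ ^~~ ^~ ^~~ ^~~ ^~ ^~~ ^~~ ^~ ^~~ ^~ ^~~ ^~~; joining the 21 pieces gives the next term.

#~^^~~^~^~^~~^~~^~^~~^~^~~^~^~~^~~^~^~~^~~^~^~~^~^~~^~~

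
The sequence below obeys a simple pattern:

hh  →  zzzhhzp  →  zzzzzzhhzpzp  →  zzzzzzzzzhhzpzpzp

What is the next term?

zzzzzzzzzzzzhhzpzpzpzp

Each term wraps the previous one in zzz on the left and zp on the right.
So the next term is zzz·zzzzzzzzzhhzpzpzp·zp.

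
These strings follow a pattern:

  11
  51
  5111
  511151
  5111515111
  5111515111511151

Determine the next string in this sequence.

This is a Fibonacci-style word recurrence s(k) = s(k−1)·s(k−2): e.g. 51·11 = 5111.
Continuing: 5111515111511151 · 5111515111 gives term 7.

51115151115111515111515111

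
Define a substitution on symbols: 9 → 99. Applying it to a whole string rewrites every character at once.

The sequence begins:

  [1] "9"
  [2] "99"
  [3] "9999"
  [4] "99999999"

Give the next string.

Expanding 99999999: 9→99, 9→99, 9→99, 9→99, 9→99, 9→99, 9→99, 9→99. Concatenated: 99 99 99 99 99 99 99 99.

9999999999999999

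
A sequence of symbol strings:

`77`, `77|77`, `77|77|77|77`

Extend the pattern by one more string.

77|77|77|77|77|77|77|77

Every step duplicates the string with '|' between the halves.
One more doubling of 77|77|77|77 gives the answer.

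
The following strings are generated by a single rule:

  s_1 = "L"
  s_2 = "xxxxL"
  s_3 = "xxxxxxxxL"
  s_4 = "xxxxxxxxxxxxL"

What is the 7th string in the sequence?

The strings grow by a fixed prefix xxxx each time.
From xxxxxxxxxxxxL, 3 further steps: xxxxxxxxxxxxL → xxxxxxxxxxxxxxxxL → xxxxxxxxxxxxxxxxxxxxL → (answer).

xxxxxxxxxxxxxxxxxxxxxxxxL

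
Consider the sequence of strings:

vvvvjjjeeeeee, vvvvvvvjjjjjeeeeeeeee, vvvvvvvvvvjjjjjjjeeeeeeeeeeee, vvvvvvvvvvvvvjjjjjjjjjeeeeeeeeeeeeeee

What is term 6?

vvvvvvvvvvvvvvvvvvvjjjjjjjjjjjjjeeeeeeeeeeeeeeeeeeeee

Each string has the form v^{3n+1} j^{2n+1} e^{3n+3} (n = 1, 2, …).
Setting n = 6 gives 19, 13, 21 characters in each block.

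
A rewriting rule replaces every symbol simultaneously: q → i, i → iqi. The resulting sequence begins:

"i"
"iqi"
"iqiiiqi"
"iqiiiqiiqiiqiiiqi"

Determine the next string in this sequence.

iqiiiqiiqiiqiiiqiiqiiiqiiqiiiqiiqiiqiiiqi

Replace each of the 17 characters of iqiiiqiiqiiqiiiqi in place — iqi i iqi iqi iqi i iqi iqi i iqi iqi i iqi iqi iqi i iqi — and concatenate.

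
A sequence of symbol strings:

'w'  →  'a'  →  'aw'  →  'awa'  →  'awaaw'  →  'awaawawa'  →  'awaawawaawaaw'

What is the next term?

awaawawaawaawawaawawa

From term 3 onward, concatenate the last term with the second-to-last: a·w = aw, aw·a = awa, …
Continuing: awaawawaawaaw · awaawawa gives term 8.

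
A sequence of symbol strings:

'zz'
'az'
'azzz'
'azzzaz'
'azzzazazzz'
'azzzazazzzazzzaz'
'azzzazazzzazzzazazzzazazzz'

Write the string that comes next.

This is a Fibonacci-style word recurrence s(k) = s(k−1)·s(k−2): e.g. az·zz = azzz.
So term 8 is azzzazazzzazzzazazzzazazzz·azzzazazzzazzzaz.

azzzazazzzazzzazazzzazazzzazzzazazzzazzzaz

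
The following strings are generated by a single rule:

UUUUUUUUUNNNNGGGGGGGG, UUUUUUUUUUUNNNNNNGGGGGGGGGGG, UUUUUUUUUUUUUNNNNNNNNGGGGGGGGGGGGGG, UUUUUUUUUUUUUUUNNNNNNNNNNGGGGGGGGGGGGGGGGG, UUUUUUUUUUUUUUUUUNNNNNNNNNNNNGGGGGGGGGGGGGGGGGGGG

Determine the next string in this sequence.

UUUUUUUUUUUUUUUUUUUNNNNNNNNNNNNNNGGGGGGGGGGGGGGGGGGGGGGG

The n-th term is 2n+3 U's then 2n-2 N's then 3n-1 G's, where the shown terms are n = 3, 4, 5, 6, 7.
Setting n = 8 gives 19, 14, 23 characters in each block.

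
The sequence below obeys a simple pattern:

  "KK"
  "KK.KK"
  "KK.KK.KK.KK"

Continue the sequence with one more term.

KK.KK.KK.KK.KK.KK.KK.KK

Every step duplicates the string with '.' between the halves.
So the next term is two copies of KK.KK.KK.KK with '.' between the halves.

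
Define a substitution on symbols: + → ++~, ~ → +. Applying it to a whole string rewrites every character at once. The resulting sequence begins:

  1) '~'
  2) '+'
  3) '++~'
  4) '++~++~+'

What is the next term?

++~++~+++~++~+++~

Apply φ to ++~++~+ symbol by symbol: +→++~, +→++~, ~→+, +→++~, +→++~, ~→+, +→++~; joined: ++~ ++~ + ++~ ++~ + ++~.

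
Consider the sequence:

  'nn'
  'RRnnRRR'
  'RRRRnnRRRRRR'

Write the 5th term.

Every step adds RR to the front and RRR to the end of the previous string.
From RRRRnnRRRRRR, 2 further steps: RRRRnnRRRRRR → RRRRRRnnRRRRRRRRR → (answer).

RRRRRRRRnnRRRRRRRRRRRR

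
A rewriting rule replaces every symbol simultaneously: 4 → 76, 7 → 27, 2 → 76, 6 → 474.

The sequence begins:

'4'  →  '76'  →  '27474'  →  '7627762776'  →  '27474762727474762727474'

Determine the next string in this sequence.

Rewriting the 23 symbols of 27474762727474762727474 one by one yields 76 27 76 27 76 27 474 76 27 76 27 76 27 76 27 474 76 27 76 27 76 27 76; concatenated:

762776277627474762776277627762747476277627762776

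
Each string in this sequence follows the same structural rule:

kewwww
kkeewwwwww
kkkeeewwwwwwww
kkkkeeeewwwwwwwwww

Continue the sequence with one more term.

kkkkkeeeeewwwwwwwwwwww

Reading off run lengths: k runs 1, 2, 3, 4; e runs 1, 2, 3, 4; w runs 4, 6, 8, 10 — each is linear in n, where the shown terms are n = 2, 3, 4, 5.
Setting n = 6 gives 5, 5, 12 characters in each block.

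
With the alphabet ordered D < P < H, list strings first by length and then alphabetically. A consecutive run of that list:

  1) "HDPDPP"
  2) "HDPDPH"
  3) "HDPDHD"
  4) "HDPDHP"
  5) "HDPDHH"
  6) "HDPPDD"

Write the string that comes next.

HDPPDP

Treat HDPPDD as a base-3 numeral over the given alphabet and add one, carrying through any trailing H's.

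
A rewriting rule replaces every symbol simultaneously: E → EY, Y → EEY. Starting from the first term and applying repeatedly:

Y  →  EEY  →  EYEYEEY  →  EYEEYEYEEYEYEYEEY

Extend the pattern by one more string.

Rewriting the 17 symbols of EYEEYEYEEYEYEYEEY one by one yields EY EEY EY EY EEY EY EEY EY EY EEY EY EEY EY EEY EY EY EEY; concatenated:

EYEEYEYEYEEYEYEEYEYEYEEYEYEEYEYEEYEYEYEEY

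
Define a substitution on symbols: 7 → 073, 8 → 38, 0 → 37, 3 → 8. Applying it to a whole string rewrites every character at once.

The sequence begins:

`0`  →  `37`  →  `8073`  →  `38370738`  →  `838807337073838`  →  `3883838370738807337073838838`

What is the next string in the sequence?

Rewriting the 28 symbols of 3883838370738807337073838838 one by one yields 8 38 38 8 38 8 38 8 073 37 073 8 38 38 37 073 8 8 073 37 073 8 38 8 38 38 8 38; concatenated:

838388388388073370738383837073880733707383883838838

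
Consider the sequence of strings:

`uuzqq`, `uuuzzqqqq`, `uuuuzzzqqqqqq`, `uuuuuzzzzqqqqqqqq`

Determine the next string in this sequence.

Reading off run lengths: u runs 2, 3, 4, 5; z runs 1, 2, 3, 4; q runs 2, 4, 6, 8 — each is linear in n (n = 1, 2, …).
For the next term, n = 5, so the run lengths are 6, 5, 10.

uuuuuuzzzzzqqqqqqqqqq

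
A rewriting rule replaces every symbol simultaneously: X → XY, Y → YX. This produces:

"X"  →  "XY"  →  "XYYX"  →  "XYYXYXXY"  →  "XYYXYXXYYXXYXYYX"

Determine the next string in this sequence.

Rewriting the 16 symbols of XYYXYXXYYXXYXYYX one by one yields XY YX YX XY YX XY XY YX YX XY XY YX XY YX YX XY; concatenated:

XYYXYXXYYXXYXYYXYXXYXYYXXYYXYXXY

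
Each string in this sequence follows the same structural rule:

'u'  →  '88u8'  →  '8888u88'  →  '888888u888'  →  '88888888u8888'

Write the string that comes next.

Every step adds 88 to the front and 8 to the end of the previous string.
So the next term is 88·88888888u8888·8.

8888888888u88888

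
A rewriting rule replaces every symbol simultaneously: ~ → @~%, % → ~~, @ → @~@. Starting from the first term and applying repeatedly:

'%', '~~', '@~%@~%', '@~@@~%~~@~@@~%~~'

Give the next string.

φ(@~@@~%~~@~@@~%~~) expands symbol-by-symbol to @~@ @~% @~@ @~@ @~% ~~ @~% @~% @~@ @~% @~@ @~@ @~% ~~ @~% @~%; joining the 16 pieces gives the next term.

@~@@~%@~@@~@@~%~~@~%@~%@~@@~%@~@@~@@~%~~@~%@~%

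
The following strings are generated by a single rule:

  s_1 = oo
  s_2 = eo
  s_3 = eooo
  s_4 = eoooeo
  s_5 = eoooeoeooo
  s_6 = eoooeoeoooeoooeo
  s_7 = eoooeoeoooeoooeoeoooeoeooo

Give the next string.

From term 3 onward, concatenate the last term with the second-to-last: eo·oo = eooo, eooo·eo = eoooeo, …
So term 8 is eoooeoeoooeoooeoeoooeoeooo·eoooeoeoooeoooeo.

eoooeoeoooeoooeoeoooeoeoooeoooeoeoooeoooeo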